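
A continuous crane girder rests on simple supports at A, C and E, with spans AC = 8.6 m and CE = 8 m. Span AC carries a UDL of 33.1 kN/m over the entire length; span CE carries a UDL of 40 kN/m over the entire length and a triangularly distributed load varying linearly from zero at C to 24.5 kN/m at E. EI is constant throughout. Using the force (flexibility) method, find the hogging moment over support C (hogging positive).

M_C = 356.8 kN·m

Take M_C as the redundant. Released structure: two simple spans AC and CE with a hinge at C.
Discontinuity in slope at C on the released structure — sum the simple-span end rotations:
  span AC: UDL 33.1: wL³/(24EI) = 877.2/EI
  span CE: UDL 40: wL³/(24EI) = 853.3/EI
  span CE: triangular load, peak 24.5: 7w₀L³/(360EI) = 243.9/EI
  relative rotation θ_0 = (877.2 + 1097)/EI = 1974/EI
A unit hogging moment at C produces rotation L₁/(3EI) + L₂/(3EI) = 5.533/EI.
Slope continuity at C: θ_0 = M_C·5.533/EI, so M_C = 1974/5.533 = 356.8 kN·m (hogging).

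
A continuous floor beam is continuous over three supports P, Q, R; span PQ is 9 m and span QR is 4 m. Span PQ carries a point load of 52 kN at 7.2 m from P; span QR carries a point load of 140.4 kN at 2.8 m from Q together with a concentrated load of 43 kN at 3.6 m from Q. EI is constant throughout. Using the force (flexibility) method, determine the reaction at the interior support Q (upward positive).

Release continuity at Q by inserting a hinge; the redundant is the internal moment M_Q. The primary structure is two simply-supported spans PQ and QR.
Discontinuity in slope at Q on the released structure — sum the simple-span end rotations:
  span PQ: point load 52 at a = 7.2: Pab(L + a)/(6LEI) = 202.2/EI
  span QR: point load 140.4 at a = 2.8: Pab(L + b)/(6LEI) = 102.2/EI
  span QR: point load 43 at a = 3.6: Pab(L + b)/(6LEI) = 11.35/EI
  relative rotation θ_0 = (202.2 + 113.6)/EI = 315.7/EI
A unit hogging moment at Q produces rotation L₁/(3EI) + L₂/(3EI) = 4.333/EI.
Slope continuity at Q: θ_0 = M_Q·4.333/EI, so M_Q = 315.7/4.333 = 72.86 kN·m (hogging).
Span PQ, ΣM about P with M_Q applied at Q: R_Q^{PQ}·9 = 374.4 + 72.86, so R_Q^{PQ} = 49.7 kN and R_P = 52 − 49.7 = 2.304 kN.
Span QR, ΣM about R: R_Q^{QR}·4 = 185.7 + 72.86, so R_Q^{QR} = 64.64 kN and R_R = 183.4 − 64.64 = 118.8 kN.
R_Q = 49.7 + 64.64 = 114.3 kN.

R_Q = 114.3 kN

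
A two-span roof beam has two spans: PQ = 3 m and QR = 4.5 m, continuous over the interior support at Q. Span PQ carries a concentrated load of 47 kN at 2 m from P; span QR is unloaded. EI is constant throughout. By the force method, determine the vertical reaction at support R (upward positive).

R_R = -2.321 kN

Insert a hinge at Q; M_Q is the redundant, and each span becomes simply supported.
Rotations at Q on the released spans (each span's end-slope, ×1/EI):
  span PQ: point load 47 at a = 2: Pab(L + a)/(6LEI) = 26.11/EI
  relative rotation θ_0 = (26.11 + 0)/EI = 26.11/EI
A unit hogging moment at Q produces rotation L₁/(3EI) + L₂/(3EI) = 2.5/EI.
Compatibility: M_Q·(L₁+L₂)/(3EI) = θ_0, giving M_Q = 10.44 kN·m (hogging).
Span QR, ΣM about R: R_Q^{QR}·4.5 = 0 + 10.44, so R_Q^{QR} = 2.321 kN and R_R = 0 − 2.321 = -2.321 kN.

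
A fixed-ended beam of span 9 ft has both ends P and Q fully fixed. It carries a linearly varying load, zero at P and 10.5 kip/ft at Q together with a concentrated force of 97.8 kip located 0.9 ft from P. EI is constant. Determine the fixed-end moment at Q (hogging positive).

Take the two fixed-end moments M_P, M_Q as redundants; the released structure is the simple span PQ.
On the primary (simply-supported) span, the end slopes from the loading are:
  at P: triangular load, peak 10.5: 7w₀L³/(360EI) = 148.8/EI
  at Q: triangular load, peak 10.5: w₀L³/(45EI) = 170.1/EI
  at P: point load 97.8 at a = 0.9: Pab(L + b)/(6LEI) = 225.8/EI
  at Q: point load 97.8 at a = 0.9: Pab(L + a)/(6LEI) = 130.7/EI
  θ_P0 = 374.6/EI,  θ_Q0 = 300.8/EI
Flexibility coefficients: a unit moment at one end gives L/(3EI) there and L/(6EI) at the far end, so f₁₁ = f₂₂ = 3/EI and f₁₂ = f₂₁ = 1.5/EI.
Compatibility — zero rotation at each built-in end:
  3 M_P + 1.5 M_Q = 374.6
  1.5 M_P + 3 M_Q = 300.8
Solving the pair gives M_P = 99.65 kip·ft and M_Q = 50.45 kip·ft (hogging).

M_Q = 50.45 kip·ft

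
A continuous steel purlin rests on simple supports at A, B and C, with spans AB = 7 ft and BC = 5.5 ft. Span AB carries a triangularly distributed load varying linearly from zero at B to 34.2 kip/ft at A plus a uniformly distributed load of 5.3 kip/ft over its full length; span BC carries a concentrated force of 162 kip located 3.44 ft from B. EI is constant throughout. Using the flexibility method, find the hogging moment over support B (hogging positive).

M_B = 136 kip·ft

Take M_B as the redundant. Released structure: two simple spans AB and BC with a hinge at B.
End slopes at the hinge B, treating each span as simply supported:
  span AB: triangular load, peak 34.2: 7w₀L³/(360EI) = 228.1/EI
  span AB: UDL 5.3: wL³/(24EI) = 75.75/EI
  span BC: point load 162 at a = 3.44: Pab(L + b)/(6LEI) = 263/EI
  relative rotation θ_0 = (303.8 + 263)/EI = 566.8/EI
A unit hogging moment at B produces rotation L₁/(3EI) + L₂/(3EI) = 4.167/EI.
Slope continuity at B: θ_0 = M_B·4.167/EI, so M_B = 566.8/4.167 = 136 kip·ft (hogging).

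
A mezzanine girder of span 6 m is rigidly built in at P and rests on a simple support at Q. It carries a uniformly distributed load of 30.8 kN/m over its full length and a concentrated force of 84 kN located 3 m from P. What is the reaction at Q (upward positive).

Take the reaction at Q as the redundant and release it; the primary structure is a cantilever fixed at P.
Deflection at Q on the released cantilever, summing each load's contribution:
  UDL 30.8: wL⁴/(8EI) = 4990/EI
  point load 84 at a = 3: Pa²(3L − a)/(6EI) = 1890/EI
  δ_0 = 6880/EI
Tip deflection under a unit load at Q: L³/(3EI) = 72/EI.
Compatibility at Q: δ_0 − R_Q·δ_{QQ} = 0, so R_Q = 6880/72 = 95.55 kN.

R_Q = 95.55 kN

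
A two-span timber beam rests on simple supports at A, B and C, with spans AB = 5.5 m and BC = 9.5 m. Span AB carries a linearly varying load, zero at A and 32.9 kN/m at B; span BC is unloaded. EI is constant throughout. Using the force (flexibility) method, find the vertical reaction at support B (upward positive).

R_B = 67.3 kN

Insert a hinge at B; M_B is the redundant, and each span becomes simply supported.
Rotations at B on the released spans (each span's end-slope, ×1/EI):
  span AB: triangular load, peak 32.9: w₀L³/(45EI) = 121.6/EI
  relative rotation θ_0 = (121.6 + 0)/EI = 121.6/EI
A unit hogging moment at B produces rotation L₁/(3EI) + L₂/(3EI) = 5/EI.
Compatibility: M_B·(L₁+L₂)/(3EI) = θ_0, giving M_B = 24.33 kN·m (hogging).
Span AB, ΣM about A with M_B applied at B: R_B^{AB}·5.5 = 331.7 + 24.33, so R_B^{AB} = 64.74 kN and R_A = 90.47 − 64.74 = 25.74 kN.
Span BC, ΣM about C: R_B^{BC}·9.5 = 0 + 24.33, so R_B^{BC} = 2.561 kN and R_C = 0 − 2.561 = -2.561 kN.
R_B = 64.74 + 2.561 = 67.3 kN.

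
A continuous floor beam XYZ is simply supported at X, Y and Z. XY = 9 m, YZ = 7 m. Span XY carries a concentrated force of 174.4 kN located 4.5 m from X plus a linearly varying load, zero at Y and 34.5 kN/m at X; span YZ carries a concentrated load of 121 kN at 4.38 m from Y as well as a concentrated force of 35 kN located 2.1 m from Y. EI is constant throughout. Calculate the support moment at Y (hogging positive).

Insert a hinge at Y; M_Y is the redundant, and each span becomes simply supported.
End slopes at the hinge Y, treating each span as simply supported:
  span XY: point load 174.4 at a = 4.5: Pab(L + a)/(6LEI) = 882.9/EI
  span XY: triangular load, peak 34.5: 7w₀L³/(360EI) = 489/EI
  span YZ: point load 121 at a = 4.38: Pab(L + b)/(6LEI) = 318/EI
  span YZ: point load 35 at a = 2.1: Pab(L + b)/(6LEI) = 102/EI
  relative rotation θ_0 = (1372 + 420.1)/EI = 1792/EI
A unit hogging moment at Y produces rotation L₁/(3EI) + L₂/(3EI) = 5.333/EI.
Slope continuity at Y: θ_0 = M_Y·5.333/EI, so M_Y = 1792/5.333 = 336 kN·m (hogging).

M_Y = 336 kN·m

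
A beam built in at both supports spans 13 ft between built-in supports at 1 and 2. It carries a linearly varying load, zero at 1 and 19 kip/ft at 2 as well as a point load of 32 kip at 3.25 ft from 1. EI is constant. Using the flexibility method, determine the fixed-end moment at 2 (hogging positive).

M_2 = 180.1 kip·ft

Take the two fixed-end moments M_1, M_2 as redundants; the released structure is the simple span 12.
End rotations of the released simple span under the applied load (×1/EI):
  at 1: triangular load, peak 19: 7w₀L³/(360EI) = 811.7/EI
  at 2: triangular load, peak 19: w₀L³/(45EI) = 927.6/EI
  at 1: point load 32 at a = 3.25: Pab(L + b)/(6LEI) = 295.8/EI
  at 2: point load 32 at a = 3.25: Pab(L + a)/(6LEI) = 211.2/EI
  θ_10 = 1107/EI,  θ_20 = 1139/EI
Flexibility coefficients: a unit moment at one end gives L/(3EI) there and L/(6EI) at the far end, so f₁₁ = f₂₂ = 4.333/EI and f₁₂ = f₂₁ = 2.167/EI.
Compatibility — zero rotation at each built-in end:
  4.333 M_1 + 2.167 M_2 = 1107
  2.167 M_1 + 4.333 M_2 = 1139
Solving the pair gives M_1 = 165.5 kip·ft and M_2 = 180.1 kip·ft (hogging).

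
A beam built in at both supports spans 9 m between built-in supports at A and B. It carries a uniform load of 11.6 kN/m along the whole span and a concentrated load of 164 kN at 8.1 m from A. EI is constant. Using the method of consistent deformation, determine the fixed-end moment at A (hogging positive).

M_A = 91.58 kN·m

Release both end moments; the primary structure is a simply-supported span AB with redundants M_A and M_B.
On the primary (simply-supported) span, the end slopes from the loading are:
  at A: UDL 11.6: wL³/(24EI) = 352.4/EI
  at B: UDL 11.6: wL³/(24EI) = 352.4/EI
  at A: point load 164 at a = 8.1: Pab(L + b)/(6LEI) = 219.2/EI
  at B: point load 164 at a = 8.1: Pab(L + a)/(6LEI) = 378.6/EI
  θ_A0 = 571.5/EI,  θ_B0 = 730.9/EI
Flexibility coefficients: a unit moment at one end gives L/(3EI) there and L/(6EI) at the far end, so f₁₁ = f₂₂ = 3/EI and f₁₂ = f₂₁ = 1.5/EI.
Compatibility — zero rotation at each built-in end:
  3 M_A + 1.5 M_B = 571.5
  1.5 M_A + 3 M_B = 730.9
Solving the pair gives M_A = 91.58 kN·m and M_B = 197.9 kN·m (hogging).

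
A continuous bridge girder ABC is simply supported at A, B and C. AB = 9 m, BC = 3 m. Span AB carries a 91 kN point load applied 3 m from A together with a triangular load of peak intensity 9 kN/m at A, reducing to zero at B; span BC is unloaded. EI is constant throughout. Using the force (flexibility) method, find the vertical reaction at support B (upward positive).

R_B = 98.45 kN

Insert a hinge at B; M_B is the redundant, and each span becomes simply supported.
Discontinuity in slope at B on the released structure — sum the simple-span end rotations:
  span AB: point load 91 at a = 3: Pab(L + a)/(6LEI) = 364/EI
  span AB: triangular load, peak 9: 7w₀L³/(360EI) = 127.6/EI
  relative rotation θ_0 = (491.6 + 0)/EI = 491.6/EI
A unit hogging moment at B produces rotation L₁/(3EI) + L₂/(3EI) = 4/EI.
Slope continuity at B: θ_0 = M_B·4/EI, so M_B = 491.6/4 = 122.9 kN·m (hogging).
Span AB, ΣM about A with M_B applied at B: R_B^{AB}·9 = 394.5 + 122.9, so R_B^{AB} = 57.49 kN and R_A = 131.5 − 57.49 = 74.01 kN.
Span BC, ΣM about C: R_B^{BC}·3 = 0 + 122.9, so R_B^{BC} = 40.96 kN and R_C = 0 − 40.96 = -40.96 kN.
R_B = 57.49 + 40.96 = 98.45 kN.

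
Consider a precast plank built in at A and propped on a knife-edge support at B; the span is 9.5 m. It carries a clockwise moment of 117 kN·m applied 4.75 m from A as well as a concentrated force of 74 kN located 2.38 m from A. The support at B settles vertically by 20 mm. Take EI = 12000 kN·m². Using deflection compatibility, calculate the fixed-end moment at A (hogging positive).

Take the reaction at B as the redundant and release it; the primary structure is a cantilever fixed at A.
Deflection at B on the released cantilever, summing each load's contribution:
  clockwise couple 117 at a = 4.75: M₀a(2L − a)/(2EI) = 3960/EI
  point load 74 at a = 2.38: Pa²(3L − a)/(6EI) = 1825/EI
  δ_0 = 5784/EI
Tip deflection under a unit load at B: L³/(3EI) = 285.8/EI.
With EI = 12000 kN·m²: δ_0 = 0.48204 m and δ_{BB} = 0.023816 m/kN.
Compatibility — the beam at B must follow the support down by 0.02 m: δ_0 − R_B·δ_{BB} = 0.02, so R_B = (0.48204 − 0.02)/0.023816 = 19.4 kN.
Moment equilibrium about A: M_A = Σ(load moments about A) − R_B·L = 293.1 − 19.4×9.5 = 108.8 kN·m.

M_A = 108.8 kN·m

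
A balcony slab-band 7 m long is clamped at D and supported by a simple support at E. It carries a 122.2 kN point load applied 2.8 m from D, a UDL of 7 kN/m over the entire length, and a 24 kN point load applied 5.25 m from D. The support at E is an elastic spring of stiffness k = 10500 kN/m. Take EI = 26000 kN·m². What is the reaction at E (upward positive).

Choose R_E as the redundant. The primary structure is the cantilever fixed at D.
Deflection at E on the released cantilever, summing each load's contribution:
  point load 122.2 at a = 2.8: Pa²(3L − a)/(6EI) = 2906/EI
  UDL 7: wL⁴/(8EI) = 2101/EI
  point load 24 at a = 5.25: Pa²(3L − a)/(6EI) = 1736/EI
  δ_0 = 6743/EI
Tip deflection under a unit load at E: L³/(3EI) = 114.3/EI.
With EI = 26000 kN·m²: δ_0 = 0.25936 m and δ_{EE} = 0.004397 m/kN.
Compatibility — the spring shortens by R_E/k under the reaction it provides: δ_0 − R_E·δ_{EE} = R_E/k. With 1/k = 0.000095 m/kN, R_E = δ_0 / (δ_{EE} + 1/k) = 0.25936 / (0.004397 + 0.000095) = 57.73 kN.

R_E = 57.73 kN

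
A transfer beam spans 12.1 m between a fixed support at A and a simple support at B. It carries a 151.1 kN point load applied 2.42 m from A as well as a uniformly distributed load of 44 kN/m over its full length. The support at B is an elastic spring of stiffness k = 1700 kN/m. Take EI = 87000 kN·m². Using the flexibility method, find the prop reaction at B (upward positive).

Take the reaction at B as the redundant and release it; the primary structure is a cantilever fixed at A.
Primary-structure tip deflection at B by superposition:
  point load 151.1 at a = 2.42: Pa²(3L − a)/(6EI) = 4997/EI
  UDL 44: wL⁴/(8EI) = 117897/EI
  δ_0 = 122894/EI
Flexibility coefficient — unit upward force at B: δ_{BB} = L³/(3EI) = 590.5/EI.
With EI = 87000 kN·m²: δ_0 = 1.4126 m and δ_{BB} = 0.006788 m/kN.
Compatibility — the spring shortens by R_B/k under the reaction it provides: δ_0 − R_B·δ_{BB} = R_B/k. With 1/k = 0.000588 m/kN, R_B = δ_0 / (δ_{BB} + 1/k) = 1.4126 / (0.006788 + 0.000588) = 191.5 kN.

R_B = 191.5 kN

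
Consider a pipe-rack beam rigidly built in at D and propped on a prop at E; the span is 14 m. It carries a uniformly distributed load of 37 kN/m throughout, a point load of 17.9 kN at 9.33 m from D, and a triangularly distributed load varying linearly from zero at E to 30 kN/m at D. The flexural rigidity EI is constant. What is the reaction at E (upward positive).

R_E = 245.5 kN

Take the reaction at E as the redundant and release it; the primary structure is a cantilever fixed at D.
Primary-structure tip deflection at E by superposition:
  UDL 37: wL⁴/(8EI) = 177674/EI
  point load 17.9 at a = 9.33: Pa²(3L − a)/(6EI) = 8484/EI
  triangular load, peak 30 at the fixed end: w₀L⁴/(30EI) = 38416/EI
  δ_0 = 224574/EI
Tip deflection under a unit load at E: L³/(3EI) = 914.7/EI.
The prop prevents deflection at E: R_E = δ_0/δ_{EE} = 224574/914.7 = 245.5 kN.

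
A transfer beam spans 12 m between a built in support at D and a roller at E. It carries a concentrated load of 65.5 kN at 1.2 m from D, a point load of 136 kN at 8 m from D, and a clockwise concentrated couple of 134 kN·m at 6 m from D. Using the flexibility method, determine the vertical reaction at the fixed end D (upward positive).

R_D = 117.5 kN

Remove the prop at E; the released (primary) structure is a cantilever built in at D.
Free-end deflection of the primary structure under the applied loading (downward +):
  point load 65.5 at a = 1.2: Pa²(3L − a)/(6EI) = 547.1/EI
  point load 136 at a = 8: Pa²(3L − a)/(6EI) = 40619/EI
  clockwise couple 134 at a = 6: M₀a(2L − a)/(2EI) = 7236/EI
  δ_0 = 48402/EI
Tip deflection under a unit load at E: L³/(3EI) = 576/EI.
Compatibility at E: δ_0 − R_E·δ_{EE} = 0, so R_E = 48402/576 = 84.03 kN.
Vertical equilibrium: R_D = ΣP − R_E = 201.5 − 84.03 = 117.5 kN.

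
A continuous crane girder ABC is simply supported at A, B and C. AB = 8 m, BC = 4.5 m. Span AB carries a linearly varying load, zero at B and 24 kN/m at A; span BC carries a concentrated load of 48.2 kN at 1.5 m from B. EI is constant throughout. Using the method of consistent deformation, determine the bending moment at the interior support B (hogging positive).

Insert a hinge at B; M_B is the redundant, and each span becomes simply supported.
End slopes at the hinge B, treating each span as simply supported:
  span AB: triangular load, peak 24: 7w₀L³/(360EI) = 238.9/EI
  span BC: point load 48.2 at a = 1.5: Pab(L + b)/(6LEI) = 60.25/EI
  relative rotation θ_0 = (238.9 + 60.25)/EI = 299.2/EI
A unit hogging moment at B produces rotation L₁/(3EI) + L₂/(3EI) = 4.167/EI.
Slope continuity at B: θ_0 = M_B·4.167/EI, so M_B = 299.2/4.167 = 71.8 kN·m (hogging).

M_B = 71.8 kN·m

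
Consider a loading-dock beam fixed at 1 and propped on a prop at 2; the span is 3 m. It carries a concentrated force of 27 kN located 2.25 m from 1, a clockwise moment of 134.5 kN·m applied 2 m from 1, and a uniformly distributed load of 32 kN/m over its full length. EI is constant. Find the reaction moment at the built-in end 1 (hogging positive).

M_1 = 0.6589 kN·m

Remove the prop at 2; the released (primary) structure is a cantilever built in at 1.
Primary-structure tip deflection at 2 by superposition:
  point load 27 at a = 2.25: Pa²(3L − a)/(6EI) = 153.8/EI
  clockwise couple 134.5 at a = 2: M₀a(2L − a)/(2EI) = 538/EI
  UDL 32: wL⁴/(8EI) = 324/EI
  δ_0 = 1016/EI
Flexibility coefficient — unit upward force at 2: δ_{22} = L³/(3EI) = 9/EI.
The prop prevents deflection at 2: R_2 = δ_0/δ_{22} = 1016/9 = 112.9 kN.
Moment equilibrium about 1: M_1 = Σ(load moments about 1) − R_2·L = 339.2 − 112.9×3 = 0.6589 kN·m.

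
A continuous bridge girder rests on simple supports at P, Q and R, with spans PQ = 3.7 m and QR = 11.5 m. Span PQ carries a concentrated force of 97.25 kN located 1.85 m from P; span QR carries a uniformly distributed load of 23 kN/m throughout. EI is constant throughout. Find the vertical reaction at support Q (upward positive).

Take M_Q as the redundant. Released structure: two simple spans PQ and QR with a hinge at Q.
Discontinuity in slope at Q on the released structure — sum the simple-span end rotations:
  span PQ: point load 97.25 at a = 1.85: Pab(L + a)/(6LEI) = 83.21/EI
  span QR: UDL 23: wL³/(24EI) = 1458/EI
  relative rotation θ_0 = (83.21 + 1458)/EI = 1541/EI
A unit hogging moment at Q produces rotation L₁/(3EI) + L₂/(3EI) = 5.067/EI.
Compatibility: M_Q·(L₁+L₂)/(3EI) = θ_0, giving M_Q = 304.1 kN·m (hogging).
Span PQ, ΣM about P with M_Q applied at Q: R_Q^{PQ}·3.7 = 179.9 + 304.1, so R_Q^{PQ} = 130.8 kN and R_P = 97.25 − 130.8 = -33.56 kN.
Span QR, ΣM about R: R_Q^{QR}·11.5 = 1521 + 304.1, so R_Q^{QR} = 158.7 kN and R_R = 264.5 − 158.7 = 105.8 kN.
R_Q = 130.8 + 158.7 = 289.5 kN.

R_Q = 289.5 kN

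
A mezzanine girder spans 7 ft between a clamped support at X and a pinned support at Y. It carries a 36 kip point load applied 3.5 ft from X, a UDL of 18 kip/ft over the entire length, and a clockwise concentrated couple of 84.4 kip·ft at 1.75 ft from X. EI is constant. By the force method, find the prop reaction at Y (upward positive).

R_Y = 66.41 kip

Remove the prop at Y; the released (primary) structure is a cantilever built in at X.
Free-end deflection of the primary structure under the applied loading (downward +):
  point load 36 at a = 3.5: Pa²(3L − a)/(6EI) = 1286/EI
  UDL 18: wL⁴/(8EI) = 5402/EI
  clockwise couple 84.4 at a = 1.75: M₀a(2L − a)/(2EI) = 904.7/EI
  δ_0 = 7593/EI
Tip deflection under a unit load at Y: L³/(3EI) = 114.3/EI.
Compatibility at Y: δ_0 − R_Y·δ_{YY} = 0, so R_Y = 7593/114.3 = 66.41 kip.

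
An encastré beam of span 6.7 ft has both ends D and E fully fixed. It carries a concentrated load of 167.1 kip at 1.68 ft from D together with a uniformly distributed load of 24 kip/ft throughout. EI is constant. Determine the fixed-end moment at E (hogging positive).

Release both end moments; the primary structure is a simply-supported span DE with redundants M_D and M_E.
End rotations of the released simple span under the applied load (×1/EI):
  at D: point load 167.1 at a = 1.68: Pab(L + b)/(6LEI) = 410.9/EI
  at E: point load 167.1 at a = 1.68: Pab(L + a)/(6LEI) = 293.8/EI
  at D: UDL 24: wL³/(24EI) = 300.8/EI
  at E: UDL 24: wL³/(24EI) = 300.8/EI
  θ_D0 = 711.6/EI,  θ_E0 = 594.5/EI
Flexibility coefficients: a unit moment at one end gives L/(3EI) there and L/(6EI) at the far end, so f₁₁ = f₂₂ = 2.233/EI and f₁₂ = f₂₁ = 1.117/EI.
Compatibility — zero rotation at each built-in end:
  2.233 M_D + 1.117 M_E = 711.6
  1.117 M_D + 2.233 M_E = 594.5
Solving the pair gives M_D = 247.4 kip·ft and M_E = 142.5 kip·ft (hogging).

M_E = 142.5 kip·ft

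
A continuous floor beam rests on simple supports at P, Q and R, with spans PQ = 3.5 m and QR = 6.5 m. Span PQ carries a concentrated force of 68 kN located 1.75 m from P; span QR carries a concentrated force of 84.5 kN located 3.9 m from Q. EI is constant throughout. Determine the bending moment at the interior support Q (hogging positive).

M_Q = 75.6 kN·m

Release continuity at Q by inserting a hinge; the redundant is the internal moment M_Q. The primary structure is two simply-supported spans PQ and QR.
Discontinuity in slope at Q on the released structure — sum the simple-span end rotations:
  span PQ: point load 68 at a = 1.75: Pab(L + a)/(6LEI) = 52.06/EI
  span QR: point load 84.5 at a = 3.9: Pab(L + b)/(6LEI) = 199.9/EI
  relative rotation θ_0 = (52.06 + 199.9)/EI = 252/EI
A unit hogging moment at Q produces rotation L₁/(3EI) + L₂/(3EI) = 3.333/EI.
Compatibility: M_Q·(L₁+L₂)/(3EI) = θ_0, giving M_Q = 75.6 kN·m (hogging).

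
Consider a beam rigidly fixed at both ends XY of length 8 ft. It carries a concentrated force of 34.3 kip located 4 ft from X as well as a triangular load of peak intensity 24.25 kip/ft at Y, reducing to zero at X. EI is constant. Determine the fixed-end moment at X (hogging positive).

Take the two fixed-end moments M_X, M_Y as redundants; the released structure is the simple span XY.
Simple-span end rotations at X and Y under the given loads:
  at X: point load 34.3 at a = 4: Pab(L + b)/(6LEI) = 137.2/EI
  at Y: point load 34.3 at a = 4: Pab(L + a)/(6LEI) = 137.2/EI
  at X: triangular load, peak 24.25: 7w₀L³/(360EI) = 241.4/EI
  at Y: triangular load, peak 24.25: w₀L³/(45EI) = 275.9/EI
  θ_X0 = 378.6/EI,  θ_Y0 = 413.1/EI
Flexibility coefficients: a unit moment at one end gives L/(3EI) there and L/(6EI) at the far end, so f₁₁ = f₂₂ = 2.667/EI and f₁₂ = f₂₁ = 1.333/EI.
Compatibility — zero rotation at each built-in end:
  2.667 M_X + 1.333 M_Y = 378.6
  1.333 M_X + 2.667 M_Y = 413.1
Solving the pair gives M_X = 86.03 kip·ft and M_Y = 111.9 kip·ft (hogging).

M_X = 86.03 kip·ft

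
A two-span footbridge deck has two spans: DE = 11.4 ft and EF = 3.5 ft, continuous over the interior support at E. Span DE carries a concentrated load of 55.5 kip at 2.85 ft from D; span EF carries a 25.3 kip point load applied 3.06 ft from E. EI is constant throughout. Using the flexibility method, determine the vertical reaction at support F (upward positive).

R_F = 5.544 kip

Release continuity at E by inserting a hinge; the redundant is the internal moment M_E. The primary structure is two simply-supported spans DE and EF.
Discontinuity in slope at E on the released structure — sum the simple-span end rotations:
  span DE: point load 55.5 at a = 2.85: Pab(L + a)/(6LEI) = 281.7/EI
  span EF: point load 25.3 at a = 3.06: Pab(L + b)/(6LEI) = 6.391/EI
  relative rotation θ_0 = (281.7 + 6.391)/EI = 288.1/EI
A unit hogging moment at E produces rotation L₁/(3EI) + L₂/(3EI) = 4.967/EI.
Slope continuity at E: θ_0 = M_E·4.967/EI, so M_E = 288.1/4.967 = 58.01 kip·ft (hogging).
Span EF, ΣM about F: R_E^{EF}·3.5 = 11.13 + 58.01, so R_E^{EF} = 19.76 kip and R_F = 25.3 − 19.76 = 5.544 kip.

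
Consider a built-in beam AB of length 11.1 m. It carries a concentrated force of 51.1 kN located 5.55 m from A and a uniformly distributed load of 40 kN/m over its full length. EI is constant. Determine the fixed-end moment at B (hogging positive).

Take the two fixed-end moments M_A, M_B as redundants; the released structure is the simple span AB.
On the primary (simply-supported) span, the end slopes from the loading are:
  at A: point load 51.1 at a = 5.55: Pab(L + b)/(6LEI) = 393.5/EI
  at B: point load 51.1 at a = 5.55: Pab(L + a)/(6LEI) = 393.5/EI
  at A: UDL 40: wL³/(24EI) = 2279/EI
  at B: UDL 40: wL³/(24EI) = 2279/EI
  θ_A0 = 2673/EI,  θ_B0 = 2673/EI
Flexibility coefficients: a unit moment at one end gives L/(3EI) there and L/(6EI) at the far end, so f₁₁ = f₂₂ = 3.7/EI and f₁₂ = f₂₁ = 1.85/EI.
Compatibility — zero rotation at each built-in end:
  3.7 M_A + 1.85 M_B = 2673
  1.85 M_A + 3.7 M_B = 2673
Solving the pair gives M_A = 481.6 kN·m and M_B = 481.6 kN·m (hogging).

M_B = 481.6 kN·m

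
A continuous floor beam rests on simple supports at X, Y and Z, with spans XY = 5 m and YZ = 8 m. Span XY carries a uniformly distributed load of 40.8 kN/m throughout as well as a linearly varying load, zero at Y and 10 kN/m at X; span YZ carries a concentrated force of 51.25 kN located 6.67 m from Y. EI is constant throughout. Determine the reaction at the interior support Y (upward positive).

R_Y = 143.2 kN

Take M_Y as the redundant. Released structure: two simple spans XY and YZ with a hinge at Y.
Rotations at Y on the released spans (each span's end-slope, ×1/EI):
  span XY: UDL 40.8: wL³/(24EI) = 212.5/EI
  span XY: triangular load, peak 10: 7w₀L³/(360EI) = 24.31/EI
  span YZ: point load 51.25 at a = 6.67: Pab(L + b)/(6LEI) = 88.37/EI
  relative rotation θ_0 = (236.8 + 88.37)/EI = 325.2/EI
A unit hogging moment at Y produces rotation L₁/(3EI) + L₂/(3EI) = 4.333/EI.
Slope continuity at Y: θ_0 = M_Y·4.333/EI, so M_Y = 325.2/4.333 = 75.04 kN·m (hogging).
Span XY, ΣM about X with M_Y applied at Y: R_Y^{XY}·5 = 551.7 + 75.04, so R_Y^{XY} = 125.3 kN and R_X = 229 − 125.3 = 103.7 kN.
Span YZ, ΣM about Z: R_Y^{YZ}·8 = 68.16 + 75.04, so R_Y^{YZ} = 17.9 kN and R_Z = 51.25 − 17.9 = 33.35 kN.
R_Y = 125.3 + 17.9 = 143.2 kN.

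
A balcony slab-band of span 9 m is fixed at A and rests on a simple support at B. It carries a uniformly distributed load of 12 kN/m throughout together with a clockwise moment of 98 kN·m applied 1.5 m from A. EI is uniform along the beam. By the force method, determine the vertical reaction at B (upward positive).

R_B = 45.49 kN

Remove the prop at B; the released (primary) structure is a cantilever built in at A.
Deflection at B on the released cantilever, summing each load's contribution:
  UDL 12: wL⁴/(8EI) = 9842/EI
  clockwise couple 98 at a = 1.5: M₀a(2L − a)/(2EI) = 1213/EI
  δ_0 = 11054/EI
Tip deflection under a unit load at B: L³/(3EI) = 243/EI.
Compatibility at B: δ_0 − R_B·δ_{BB} = 0, so R_B = 11054/243 = 45.49 kN.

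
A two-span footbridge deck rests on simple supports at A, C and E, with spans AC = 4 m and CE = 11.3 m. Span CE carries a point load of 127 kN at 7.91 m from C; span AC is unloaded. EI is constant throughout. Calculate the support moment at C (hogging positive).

M_C = 144.7 kN·m

Release continuity at C by inserting a hinge; the redundant is the internal moment M_C. The primary structure is two simply-supported spans AC and CE.
End slopes at the hinge C, treating each span as simply supported:
  span CE: point load 127 at a = 7.91: Pab(L + b)/(6LEI) = 737.9/EI
  relative rotation θ_0 = (0 + 737.9)/EI = 737.9/EI
A unit hogging moment at C produces rotation L₁/(3EI) + L₂/(3EI) = 5.1/EI.
Compatibility: M_C·(L₁+L₂)/(3EI) = θ_0, giving M_C = 144.7 kN·m (hogging).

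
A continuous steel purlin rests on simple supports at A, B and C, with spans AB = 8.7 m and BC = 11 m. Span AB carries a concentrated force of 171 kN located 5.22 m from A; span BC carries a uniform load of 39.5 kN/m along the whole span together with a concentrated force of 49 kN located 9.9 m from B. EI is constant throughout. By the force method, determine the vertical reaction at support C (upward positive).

R_C = 218.2 kN

Release continuity at B by inserting a hinge; the redundant is the internal moment M_B. The primary structure is two simply-supported spans AB and BC.
Rotations at B on the released spans (each span's end-slope, ×1/EI):
  span AB: point load 171 at a = 5.22: Pab(L + a)/(6LEI) = 828.4/EI
  span BC: UDL 39.5: wL³/(24EI) = 2191/EI
  span BC: point load 49 at a = 9.9: Pab(L + b)/(6LEI) = 97.83/EI
  relative rotation θ_0 = (828.4 + 2288)/EI = 3117/EI
A unit hogging moment at B produces rotation L₁/(3EI) + L₂/(3EI) = 6.567/EI.
Slope continuity at B: θ_0 = M_B·6.567/EI, so M_B = 3117/6.567 = 474.6 kN·m (hogging).
Span BC, ΣM about C: R_B^{BC}·11 = 2444 + 474.6, so R_B^{BC} = 265.3 kN and R_C = 483.5 − 265.3 = 218.2 kN.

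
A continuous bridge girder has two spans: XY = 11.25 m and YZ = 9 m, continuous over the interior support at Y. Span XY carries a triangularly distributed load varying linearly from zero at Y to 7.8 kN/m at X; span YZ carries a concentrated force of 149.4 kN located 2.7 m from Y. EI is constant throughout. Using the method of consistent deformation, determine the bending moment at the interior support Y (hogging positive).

Take M_Y as the redundant. Released structure: two simple spans XY and YZ with a hinge at Y.
Rotations at Y on the released spans (each span's end-slope, ×1/EI):
  span XY: triangular load, peak 7.8: 7w₀L³/(360EI) = 215.9/EI
  span YZ: point load 149.4 at a = 2.7: Pab(L + b)/(6LEI) = 720/EI
  relative rotation θ_0 = (215.9 + 720)/EI = 936/EI
A unit hogging moment at Y produces rotation L₁/(3EI) + L₂/(3EI) = 6.75/EI.
Slope continuity at Y: θ_0 = M_Y·6.75/EI, so M_Y = 936/6.75 = 138.7 kN·m (hogging).

M_Y = 138.7 kN·m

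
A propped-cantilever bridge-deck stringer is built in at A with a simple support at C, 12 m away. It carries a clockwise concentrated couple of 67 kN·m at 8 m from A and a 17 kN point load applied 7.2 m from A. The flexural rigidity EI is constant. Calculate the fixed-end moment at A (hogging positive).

Remove the prop at C; the released (primary) structure is a cantilever built in at A.
Free-end deflection of the primary structure under the applied loading (downward +):
  clockwise couple 67 at a = 8: M₀a(2L − a)/(2EI) = 4288/EI
  point load 17 at a = 7.2: Pa²(3L − a)/(6EI) = 4230/EI
  δ_0 = 8518/EI
Tip deflection under a unit load at C: L³/(3EI) = 576/EI.
Compatibility at C: δ_0 − R_C·δ_{CC} = 0, so R_C = 8518/576 = 14.79 kN.
Moment equilibrium about A: M_A = Σ(load moments about A) − R_C·L = 189.4 − 14.79×12 = 11.94 kN·m.

M_A = 11.94 kN·m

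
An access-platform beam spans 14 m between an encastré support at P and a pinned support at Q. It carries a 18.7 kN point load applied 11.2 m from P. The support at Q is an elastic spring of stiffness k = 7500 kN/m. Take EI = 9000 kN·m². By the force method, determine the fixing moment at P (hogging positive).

M_P = 25.37 kN·m

Release the roller at Q. Primary structure: cantilever fixed at P.
Primary-structure tip deflection at Q by superposition:
  point load 18.7 at a = 11.2: Pa²(3L − a)/(6EI) = 12041/EI
Flexibility coefficient — unit upward force at Q: δ_{QQ} = L³/(3EI) = 914.7/EI.
With EI = 9000 kN·m²: δ_0 = 1.3379 m and δ_{QQ} = 0.10163 m/kN.
Compatibility — the spring shortens by R_Q/k under the reaction it provides: δ_0 − R_Q·δ_{QQ} = R_Q/k. With 1/k = 0.000133 m/kN, R_Q = δ_0 / (δ_{QQ} + 1/k) = 1.3379 / (0.10163 + 0.000133) = 13.15 kN.
Moment equilibrium about P: M_P = Σ(load moments about P) − R_Q·L = 209.4 − 13.15×14 = 25.37 kN·m.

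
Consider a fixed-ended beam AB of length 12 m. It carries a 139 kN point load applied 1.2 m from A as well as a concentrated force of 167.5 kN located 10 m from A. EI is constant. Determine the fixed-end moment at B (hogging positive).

M_B = 247.7 kN·m

Take the two fixed-end moments M_A, M_B as redundants; the released structure is the simple span AB.
End rotations of the released simple span under the applied load (×1/EI):
  at A: point load 139 at a = 1.2: Pab(L + b)/(6LEI) = 570.5/EI
  at B: point load 139 at a = 1.2: Pab(L + a)/(6LEI) = 330.3/EI
  at A: point load 167.5 at a = 10: Pab(L + b)/(6LEI) = 651.4/EI
  at B: point load 167.5 at a = 10: Pab(L + a)/(6LEI) = 1024/EI
  θ_A0 = 1222/EI,  θ_B0 = 1354/EI
Flexibility coefficients: a unit moment at one end gives L/(3EI) there and L/(6EI) at the far end, so f₁₁ = f₂₂ = 4/EI and f₁₂ = f₂₁ = 2/EI.
Compatibility — zero rotation at each built-in end:
  4 M_A + 2 M_B = 1222
  2 M_A + 4 M_B = 1354
Solving the pair gives M_A = 181.6 kN·m and M_B = 247.7 kN·m (hogging).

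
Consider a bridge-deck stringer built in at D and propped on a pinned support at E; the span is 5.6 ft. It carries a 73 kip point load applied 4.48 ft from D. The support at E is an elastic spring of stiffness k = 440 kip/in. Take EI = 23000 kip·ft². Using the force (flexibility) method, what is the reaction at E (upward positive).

Choose R_E as the redundant. The primary structure is the cantilever fixed at D.
Primary-structure tip deflection at E by superposition:
  point load 73 at a = 4.48: Pa²(3L − a)/(6EI) = 3008/EI
Tip deflection under a unit load at E: L³/(3EI) = 58.54/EI.
With EI = 23000 kip·ft²: δ_0 = 0.1308 ft and δ_{EE} = 0.002545 ft/kip.
Compatibility — the spring shortens by R_E/k under the reaction it provides: δ_0 − R_E·δ_{EE} = R_E/k. With 1/k = 1/(440×12) ft/kip = 0.000189 ft/kip, R_E = δ_0 / (δ_{EE} + 1/k) = 0.1308 / (0.002545 + 0.000189) = 47.83 kip.

R_E = 47.83 kip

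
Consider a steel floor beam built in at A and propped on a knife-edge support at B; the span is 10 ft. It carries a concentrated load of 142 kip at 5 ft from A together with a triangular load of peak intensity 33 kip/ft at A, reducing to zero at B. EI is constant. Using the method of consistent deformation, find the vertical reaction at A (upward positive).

Take the reaction at B as the redundant and release it; the primary structure is a cantilever fixed at A.
Deflection at B on the released cantilever, summing each load's contribution:
  point load 142 at a = 5: Pa²(3L − a)/(6EI) = 14792/EI
  triangular load, peak 33 at the fixed end: w₀L⁴/(30EI) = 11000/EI
  δ_0 = 25792/EI
Tip deflection under a unit load at B: L³/(3EI) = 333.3/EI.
Compatibility at B: δ_0 − R_B·δ_{BB} = 0, so R_B = 25792/333.3 = 77.38 kip.
Vertical equilibrium: R_A = ΣP − R_B = 307 − 77.38 = 229.6 kip.

R_A = 229.6 kip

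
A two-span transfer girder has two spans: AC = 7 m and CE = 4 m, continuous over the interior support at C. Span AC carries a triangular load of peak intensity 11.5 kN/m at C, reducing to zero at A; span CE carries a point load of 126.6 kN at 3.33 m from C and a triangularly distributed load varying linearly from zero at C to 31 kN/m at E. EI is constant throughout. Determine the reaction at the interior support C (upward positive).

Insert a hinge at C; M_C is the redundant, and each span becomes simply supported.
Rotations at C on the released spans (each span's end-slope, ×1/EI):
  span AC: triangular load, peak 11.5: w₀L³/(45EI) = 87.66/EI
  span CE: point load 126.6 at a = 3.33: Pab(L + b)/(6LEI) = 54.96/EI
  span CE: triangular load, peak 31: 7w₀L³/(360EI) = 38.58/EI
  relative rotation θ_0 = (87.66 + 93.54)/EI = 181.2/EI
A unit hogging moment at C produces rotation L₁/(3EI) + L₂/(3EI) = 3.667/EI.
Slope continuity at C: θ_0 = M_C·3.667/EI, so M_C = 181.2/3.667 = 49.42 kN·m (hogging).
Span AC, ΣM about A with M_C applied at C: R_C^{AC}·7 = 187.8 + 49.42, so R_C^{AC} = 33.89 kN and R_A = 40.25 − 33.89 = 6.357 kN.
Span CE, ΣM about E: R_C^{CE}·4 = 167.5 + 49.42, so R_C^{CE} = 54.23 kN and R_E = 188.6 − 54.23 = 134.4 kN.
R_C = 33.89 + 54.23 = 88.12 kN.

R_C = 88.12 kN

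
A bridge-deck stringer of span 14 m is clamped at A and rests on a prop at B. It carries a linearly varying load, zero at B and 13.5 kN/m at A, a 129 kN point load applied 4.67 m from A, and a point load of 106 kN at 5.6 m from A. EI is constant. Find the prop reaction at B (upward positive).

R_B = 60.08 kN

Take the reaction at B as the redundant and release it; the primary structure is a cantilever fixed at A.
Free-end deflection of the primary structure under the applied loading (downward +):
  triangular load, peak 13.5 at the fixed end: w₀L⁴/(30EI) = 17287/EI
  point load 129 at a = 4.67: Pa²(3L − a)/(6EI) = 17504/EI
  point load 106 at a = 5.6: Pa²(3L − a)/(6EI) = 20167/EI
  δ_0 = 54957/EI
Flexibility coefficient — unit upward force at B: δ_{BB} = L³/(3EI) = 914.7/EI.
Compatibility at B: δ_0 − R_B·δ_{BB} = 0, so R_B = 54957/914.7 = 60.08 kN.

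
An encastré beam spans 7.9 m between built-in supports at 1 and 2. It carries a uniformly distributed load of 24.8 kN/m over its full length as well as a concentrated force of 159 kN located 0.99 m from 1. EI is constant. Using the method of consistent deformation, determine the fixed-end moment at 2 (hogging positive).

M_2 = 146.2 kN·m

Release both end moments; the primary structure is a simply-supported span 12 with redundants M_1 and M_2.
Simple-span end rotations at 1 and 2 under the given loads:
  at 1: UDL 24.8: wL³/(24EI) = 509.5/EI
  at 2: UDL 24.8: wL³/(24EI) = 509.5/EI
  at 1: point load 159 at a = 0.99: Pab(L + b)/(6LEI) = 339.8/EI
  at 2: point load 159 at a = 0.99: Pab(L + a)/(6LEI) = 204/EI
  θ_10 = 849.3/EI,  θ_20 = 713.5/EI
Flexibility coefficients: a unit moment at one end gives L/(3EI) there and L/(6EI) at the far end, so f₁₁ = f₂₂ = 2.633/EI and f₁₂ = f₂₁ = 1.317/EI.
Compatibility — zero rotation at each built-in end:
  2.633 M_1 + 1.317 M_2 = 849.3
  1.317 M_1 + 2.633 M_2 = 713.5
Solving the pair gives M_1 = 249.4 kN·m and M_2 = 146.2 kN·m (hogging).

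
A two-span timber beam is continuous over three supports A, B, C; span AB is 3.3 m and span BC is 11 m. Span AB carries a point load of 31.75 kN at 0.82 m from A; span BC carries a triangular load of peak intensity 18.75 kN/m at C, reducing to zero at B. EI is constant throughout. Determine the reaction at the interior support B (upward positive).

R_B = 83.48 kN

Insert a hinge at B; M_B is the redundant, and each span becomes simply supported.
Rotations at B on the released spans (each span's end-slope, ×1/EI):
  span AB: point load 31.75 at a = 0.82: Pab(L + a)/(6LEI) = 13.44/EI
  span BC: triangular load, peak 18.75: 7w₀L³/(360EI) = 485.3/EI
  relative rotation θ_0 = (13.44 + 485.3)/EI = 498.7/EI
A unit hogging moment at B produces rotation L₁/(3EI) + L₂/(3EI) = 4.767/EI.
Compatibility: M_B·(L₁+L₂)/(3EI) = θ_0, giving M_B = 104.6 kN·m (hogging).
Span AB, ΣM about A with M_B applied at B: R_B^{AB}·3.3 = 26.04 + 104.6, so R_B^{AB} = 39.59 kN and R_A = 31.75 − 39.59 = -7.843 kN.
Span BC, ΣM about C: R_B^{BC}·11 = 378.1 + 104.6, so R_B^{BC} = 43.89 kN and R_C = 103.1 − 43.89 = 59.24 kN.
R_B = 39.59 + 43.89 = 83.48 kN.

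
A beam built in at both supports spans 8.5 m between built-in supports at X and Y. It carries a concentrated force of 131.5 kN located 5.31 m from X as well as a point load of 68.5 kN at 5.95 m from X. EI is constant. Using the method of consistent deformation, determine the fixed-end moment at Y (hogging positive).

Take the two fixed-end moments M_X, M_Y as redundants; the released structure is the simple span XY.
End rotations of the released simple span under the applied load (×1/EI):
  at X: point load 131.5 at a = 5.31: Pab(L + b)/(6LEI) = 510.6/EI
  at Y: point load 131.5 at a = 5.31: Pab(L + a)/(6LEI) = 603.2/EI
  at X: point load 68.5 at a = 5.95: Pab(L + b)/(6LEI) = 225.2/EI
  at Y: point load 68.5 at a = 5.95: Pab(L + a)/(6LEI) = 294.5/EI
  θ_X0 = 735.8/EI,  θ_Y0 = 897.6/EI
Flexibility coefficients: a unit moment at one end gives L/(3EI) there and L/(6EI) at the far end, so f₁₁ = f₂₂ = 2.833/EI and f₁₂ = f₂₁ = 1.417/EI.
Compatibility — zero rotation at each built-in end:
  2.833 M_X + 1.417 M_Y = 735.8
  1.417 M_X + 2.833 M_Y = 897.6
Solving the pair gives M_X = 135 kN·m and M_Y = 249.3 kN·m (hogging).

M_Y = 249.3 kN·m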